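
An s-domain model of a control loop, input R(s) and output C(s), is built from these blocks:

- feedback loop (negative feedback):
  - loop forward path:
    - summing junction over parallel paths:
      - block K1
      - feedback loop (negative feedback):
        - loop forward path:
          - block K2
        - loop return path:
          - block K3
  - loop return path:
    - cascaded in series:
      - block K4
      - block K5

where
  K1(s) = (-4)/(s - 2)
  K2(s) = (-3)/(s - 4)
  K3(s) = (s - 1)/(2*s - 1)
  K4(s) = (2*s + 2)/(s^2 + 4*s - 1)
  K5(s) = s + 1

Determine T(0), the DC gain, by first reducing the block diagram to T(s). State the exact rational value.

Step 1. apply the feedback formula to K2, K3: (3 - 6*s)/(2*s^2 - 12*s + 7)
Step 2. add K1, [K2/(1+K2*K3)] (parallel): (-14*s^2 + 63*s - 34)/(2*s^3 - 16*s^2 + 31*s - 14)
Step 3. series reduction of K4, K5: (2*s^2 + 4*s + 2)/(s^2 + 4*s - 1)
Step 4. feedback reduction of (K1+[K2/(1+K2*K3)]), (K4*K5): (-14*s^4 + 7*s^3 + 232*s^2 - 199*s + 34)/(2*s^5 - 36*s^4 + 35*s^3 + 282*s^2 - 97*s - 54)
Evaluating the step-4 result (the overall T(s)) at s = 0 gives T(0) = 34/(-54) = -17/27.

Answer: -17/27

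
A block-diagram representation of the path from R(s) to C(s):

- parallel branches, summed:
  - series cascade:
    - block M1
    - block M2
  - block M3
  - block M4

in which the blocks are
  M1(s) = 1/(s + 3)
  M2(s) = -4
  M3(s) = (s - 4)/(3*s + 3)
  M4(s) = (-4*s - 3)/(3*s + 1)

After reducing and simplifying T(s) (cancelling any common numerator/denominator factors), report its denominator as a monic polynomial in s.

The answer is s^3 + 13*s^2/3 + 13*s/3 + 1.

Reasoning:
Step 1: series reduction of M1, M2, giving (-4)/(s + 3)
Step 2: reduce the parallel group (M1*M2), M3, M4, giving (-9*s^3 - 95*s^2 - 157*s - 51)/(9*s^3 + 39*s^2 + 39*s + 9)
The result of step 2 is T(s) in lowest terms. Its denominator has leading coefficient 9; dividing the denominator through by 9 makes it monic.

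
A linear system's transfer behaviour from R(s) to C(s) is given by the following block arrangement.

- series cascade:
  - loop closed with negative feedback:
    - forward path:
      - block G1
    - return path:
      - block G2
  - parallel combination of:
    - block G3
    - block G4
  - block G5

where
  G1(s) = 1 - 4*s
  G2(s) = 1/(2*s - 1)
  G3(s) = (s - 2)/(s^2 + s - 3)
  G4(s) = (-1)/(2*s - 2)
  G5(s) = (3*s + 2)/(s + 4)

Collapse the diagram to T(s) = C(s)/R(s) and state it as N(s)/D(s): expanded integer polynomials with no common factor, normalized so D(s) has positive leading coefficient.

Answer: (24*s^5 - 170*s^4 + 173*s^3 + 51*s^2 - 77*s + 14)/(4*s^5 + 16*s^4 - 16*s^3 - 52*s^2 + 48*s)

Working:
1. apply the feedback formula to G1, G2: (8*s^2 - 6*s + 1)/(2*s)
2. add G3, G4 (parallel): (s^2 - 7*s + 7)/(2*s^3 - 8*s + 6)
3. cascade [G1/(1+G1*G2)], (G3+G4), G5 - this is the overall T(s), already in the required normalized form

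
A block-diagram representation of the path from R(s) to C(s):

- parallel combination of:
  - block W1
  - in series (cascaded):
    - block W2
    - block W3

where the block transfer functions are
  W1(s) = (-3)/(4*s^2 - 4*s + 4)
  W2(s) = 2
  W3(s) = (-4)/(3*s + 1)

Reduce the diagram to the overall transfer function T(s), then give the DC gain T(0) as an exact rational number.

Step 1 - cascade W2, W3: (-8)/(3*s + 1)
Step 2 - combine W1, (W2*W3) in parallel: (-32*s^2 + 23*s - 35)/(12*s^3 - 8*s^2 + 8*s + 4)
Evaluating the step-2 result (the overall T(s)) at s = 0 gives T(0) = -35/4.

Final answer: -35/4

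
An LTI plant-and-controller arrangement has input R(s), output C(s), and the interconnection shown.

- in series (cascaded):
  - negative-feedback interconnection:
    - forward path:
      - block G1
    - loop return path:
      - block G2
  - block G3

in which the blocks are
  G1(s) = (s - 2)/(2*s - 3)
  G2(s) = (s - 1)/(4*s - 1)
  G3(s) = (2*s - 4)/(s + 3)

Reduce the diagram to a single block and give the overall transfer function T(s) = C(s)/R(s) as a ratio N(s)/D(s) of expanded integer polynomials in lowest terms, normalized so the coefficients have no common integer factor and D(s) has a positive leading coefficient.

1. apply the feedback formula to G1, G2 -> (4*s^2 - 9*s + 2)/(9*s^2 - 17*s + 5)
2. multiply [G1/(1+G1*G2)], G3 (series), giving the overall T(s)

Hence the answer: (8*s^3 - 34*s^2 + 40*s - 8)/(9*s^3 + 10*s^2 - 46*s + 15)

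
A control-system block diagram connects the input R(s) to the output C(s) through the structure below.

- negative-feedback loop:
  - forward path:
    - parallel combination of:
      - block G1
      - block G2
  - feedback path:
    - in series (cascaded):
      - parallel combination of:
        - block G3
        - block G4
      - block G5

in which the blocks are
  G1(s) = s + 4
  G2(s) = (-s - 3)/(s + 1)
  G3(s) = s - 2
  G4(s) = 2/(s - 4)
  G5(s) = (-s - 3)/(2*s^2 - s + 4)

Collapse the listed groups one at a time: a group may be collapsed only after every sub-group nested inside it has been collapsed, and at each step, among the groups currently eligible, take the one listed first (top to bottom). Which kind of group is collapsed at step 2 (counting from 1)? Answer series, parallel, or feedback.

Step 1: reduce the parallel group G1, G2
Step 2: parallel reduction of G3, G4
Step 3: reduce the series chain (G3+G4), G5
Step 4: close the feedback loop around (G1+G2), ((G3+G4)*G5)
So the answer for step 2 is parallel.

Hence the answer: parallel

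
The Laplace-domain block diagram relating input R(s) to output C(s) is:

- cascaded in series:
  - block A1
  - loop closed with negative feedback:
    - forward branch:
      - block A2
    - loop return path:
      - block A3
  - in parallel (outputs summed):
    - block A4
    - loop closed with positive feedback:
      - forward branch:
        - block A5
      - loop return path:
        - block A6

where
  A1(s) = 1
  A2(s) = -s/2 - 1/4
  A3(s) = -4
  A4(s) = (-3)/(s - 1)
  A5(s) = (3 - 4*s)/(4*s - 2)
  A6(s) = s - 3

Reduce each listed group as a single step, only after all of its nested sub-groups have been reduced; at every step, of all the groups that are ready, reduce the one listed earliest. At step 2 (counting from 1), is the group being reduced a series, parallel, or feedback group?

Step 1: close the feedback loop around A2, A3
Step 2: collapse the loop (A5 forward, A6 return)
Step 3: reduce the parallel group A4, [A5/(1-A5*A6)]
Step 4: cascade A1, [A2/(1+A2*A3)], (A4+[A5/(1-A5*A6)])
At step 2 the group reduced is feedback.

Final answer: feedback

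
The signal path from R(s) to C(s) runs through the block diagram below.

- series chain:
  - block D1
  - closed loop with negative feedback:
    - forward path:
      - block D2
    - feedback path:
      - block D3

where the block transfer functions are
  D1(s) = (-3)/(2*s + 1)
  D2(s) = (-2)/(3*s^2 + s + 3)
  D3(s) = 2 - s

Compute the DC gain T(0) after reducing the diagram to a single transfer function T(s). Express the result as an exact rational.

First reduce the diagram to T(s).

1. collapse the loop (D2 forward, D3 return), giving (-2)/(3*s^2 + 3*s - 1)
2. series reduction of D1, [D2/(1+D2*D3)], giving 6/(6*s^3 + 9*s^2 + s - 1)
That last expression is T(s); at s = 0 only the constant terms survive, so T(0) = 6/(-1) = -6.

Answer: -6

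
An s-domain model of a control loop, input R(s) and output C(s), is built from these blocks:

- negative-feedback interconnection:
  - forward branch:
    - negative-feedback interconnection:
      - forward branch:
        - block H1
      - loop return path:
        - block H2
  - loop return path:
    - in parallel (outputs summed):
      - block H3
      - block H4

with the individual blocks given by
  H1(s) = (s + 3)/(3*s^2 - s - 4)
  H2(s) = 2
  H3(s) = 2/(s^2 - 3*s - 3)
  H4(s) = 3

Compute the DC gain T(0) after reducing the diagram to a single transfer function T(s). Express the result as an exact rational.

Step 1 - reduce the feedback loop with forward H1 and return H2: (s + 3)/(3*s^2 + s + 2)
Step 2 - reduce the parallel group H3, H4: (3*s^2 - 9*s - 7)/(s^2 - 3*s - 3)
Step 3 - feedback reduction of [H1/(1+H1*H2)], (H3+H4): (s^3 - 12*s - 9)/(3*s^4 - 5*s^3 - 10*s^2 - 43*s - 27)
Step 3 gives the overall T(s). Then T(0) = -9/(-27) = 1/3.

Hence the answer: 1/3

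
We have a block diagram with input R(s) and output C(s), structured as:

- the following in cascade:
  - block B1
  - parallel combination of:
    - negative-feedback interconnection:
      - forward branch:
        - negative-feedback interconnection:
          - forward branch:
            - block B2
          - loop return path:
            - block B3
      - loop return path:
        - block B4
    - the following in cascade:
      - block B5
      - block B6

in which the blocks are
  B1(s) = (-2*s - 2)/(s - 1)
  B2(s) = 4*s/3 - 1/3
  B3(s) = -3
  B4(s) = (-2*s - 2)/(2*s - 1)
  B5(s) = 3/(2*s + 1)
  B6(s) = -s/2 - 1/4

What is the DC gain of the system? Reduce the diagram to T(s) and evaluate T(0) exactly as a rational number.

The answer is -2.

Reasoning:
Step 1 - feedback reduction of B2, B3 = (1 - 4*s)/(12*s - 6)
Step 2 - reduce the feedback loop with forward [B2/(1+B2*B3)] and return B4 = (-8*s^2 + 6*s - 1)/(32*s^2 - 18*s + 4)
Step 3 - reduce the series chain B5, B6 = (-3)/4
Step 4 - parallel reduction of [[B2/(1+B2*B3)]/(1+[B2/(1+B2*B3)]*B4)], (B5*B6) = (-64*s^2 + 39*s - 8)/(64*s^2 - 36*s + 8)
Step 5 - series reduction of B1, ([[B2/(1+B2*B3)]/(1+[B2/(1+B2*B3)]*B4)]+(B5*B6)) = (64*s^3 + 25*s^2 - 31*s + 8)/(32*s^3 - 50*s^2 + 22*s - 4)
Step 5 gives the overall T(s). Then T(0) = 8/(-4) = -2.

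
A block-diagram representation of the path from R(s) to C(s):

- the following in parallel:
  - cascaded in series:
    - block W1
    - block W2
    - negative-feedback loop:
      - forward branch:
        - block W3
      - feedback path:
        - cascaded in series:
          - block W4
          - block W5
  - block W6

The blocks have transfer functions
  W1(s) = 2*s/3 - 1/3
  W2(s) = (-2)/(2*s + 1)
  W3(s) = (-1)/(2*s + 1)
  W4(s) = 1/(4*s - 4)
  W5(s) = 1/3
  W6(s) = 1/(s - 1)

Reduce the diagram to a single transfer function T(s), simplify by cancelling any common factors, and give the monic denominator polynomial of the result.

Step 1 - reduce the series chain W4, W5, giving 1/(12*s - 12)
Step 2 - reduce the feedback loop with forward W3 and return (W4*W5), giving (12 - 12*s)/(24*s^2 - 12*s - 13)
Step 3 - cascade W1, W2, [W3/(1+W3*(W4*W5))], giving (16*s^2 - 24*s + 8)/(48*s^3 - 38*s - 13)
Step 4 - combine (W1*W2*[W3/(1+W3*(W4*W5))]), W6 in parallel, giving (64*s^3 - 40*s^2 - 6*s - 21)/(48*s^4 - 48*s^3 - 38*s^2 + 25*s + 13)
That last expression is T(s), already simplified. Scaling its denominator by 1/48 (the reciprocal of the leading coefficient) yields the monic denominator.

Hence the answer: s^4 - s^3 - 19*s^2/24 + 25*s/48 + 13/48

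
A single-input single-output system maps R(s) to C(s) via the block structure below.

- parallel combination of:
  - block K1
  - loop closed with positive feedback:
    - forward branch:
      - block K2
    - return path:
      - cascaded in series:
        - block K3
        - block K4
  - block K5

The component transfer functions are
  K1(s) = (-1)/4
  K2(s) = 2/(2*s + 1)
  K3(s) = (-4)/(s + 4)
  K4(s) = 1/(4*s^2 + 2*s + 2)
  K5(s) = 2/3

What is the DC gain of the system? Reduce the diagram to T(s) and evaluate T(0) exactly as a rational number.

Answer: 17/12

Working:
(1) multiply K3, K4 (series) = (-2)/(2*s^3 + 9*s^2 + 5*s + 4)
(2) collapse the loop (K2 forward, (K3*K4) return) = (4*s^3 + 18*s^2 + 10*s + 8)/(4*s^4 + 20*s^3 + 19*s^2 + 13*s + 8)
(3) combine K1, [K2/(1-K2*(K3*K4))], K5 in parallel = (20*s^4 + 148*s^3 + 311*s^2 + 185*s + 136)/(48*s^4 + 240*s^3 + 228*s^2 + 156*s + 96)
Step 3 gives the overall T(s). Then T(0) = 136/96 = 17/12.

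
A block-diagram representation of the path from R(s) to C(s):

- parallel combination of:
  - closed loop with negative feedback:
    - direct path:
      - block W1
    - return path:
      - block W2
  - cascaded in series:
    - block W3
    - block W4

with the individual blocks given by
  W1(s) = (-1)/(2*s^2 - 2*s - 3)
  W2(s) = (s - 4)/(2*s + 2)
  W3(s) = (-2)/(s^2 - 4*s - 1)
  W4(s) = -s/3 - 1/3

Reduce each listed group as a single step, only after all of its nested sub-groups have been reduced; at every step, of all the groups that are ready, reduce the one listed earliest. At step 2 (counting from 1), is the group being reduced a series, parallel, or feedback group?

1. close the feedback loop around W1, W2
2. multiply W3, W4 (series)
3. reduce the parallel group [W1/(1+W1*W2)], (W3*W4)
So the answer for step 2 is series.

Final answer: series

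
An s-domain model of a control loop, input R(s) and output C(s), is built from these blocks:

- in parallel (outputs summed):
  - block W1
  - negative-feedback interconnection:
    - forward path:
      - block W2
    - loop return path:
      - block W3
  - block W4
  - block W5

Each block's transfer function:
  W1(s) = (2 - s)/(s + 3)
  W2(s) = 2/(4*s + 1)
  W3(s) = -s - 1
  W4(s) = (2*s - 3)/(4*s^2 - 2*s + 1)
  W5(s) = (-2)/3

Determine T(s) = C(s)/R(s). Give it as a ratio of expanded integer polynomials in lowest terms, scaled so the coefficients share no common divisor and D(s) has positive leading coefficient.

First reduce the diagram to T(s).

[1] feedback reduction of W2, W3 gives 2/(2*s - 1)
[2] parallel reduction of W1, [W2/(1+W2*W3)], W4, W5, giving the overall T(s)

Answer: (-40*s^4 + 76*s^3 + 52*s^2 - 88*s + 45)/(24*s^4 + 48*s^3 - 60*s^2 + 33*s - 9)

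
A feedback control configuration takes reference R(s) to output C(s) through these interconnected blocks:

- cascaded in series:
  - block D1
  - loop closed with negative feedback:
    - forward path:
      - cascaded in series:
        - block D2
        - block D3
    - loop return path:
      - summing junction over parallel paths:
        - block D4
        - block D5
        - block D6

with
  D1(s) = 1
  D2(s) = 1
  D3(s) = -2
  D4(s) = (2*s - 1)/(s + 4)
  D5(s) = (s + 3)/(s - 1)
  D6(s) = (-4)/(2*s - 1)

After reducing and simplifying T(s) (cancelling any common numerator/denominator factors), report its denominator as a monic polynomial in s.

Reducing step by step:

1. series reduction of D2, D3, giving -2
2. reduce the parallel group D4, D5, D6, giving (6*s^3 + s^2 + 10*s + 3)/(2*s^3 + 5*s^2 - 11*s + 4)
3. reduce the feedback loop with forward (D2*D3) and return (D4+D5+D6), giving (4*s^3 + 10*s^2 - 22*s + 8)/(10*s^3 - 3*s^2 + 31*s + 2)
4. reduce the series chain D1, [(D2*D3)/(1+(D2*D3)*(D4+D5+D6))], giving (4*s^3 + 10*s^2 - 22*s + 8)/(10*s^3 - 3*s^2 + 31*s + 2)
No further cancellation is possible in the step-4 result, so that is T(s). Its denominator becomes monic after dividing by the leading coefficient 10.

Answer: s^3 - 3*s^2/10 + 31*s/10 + 1/5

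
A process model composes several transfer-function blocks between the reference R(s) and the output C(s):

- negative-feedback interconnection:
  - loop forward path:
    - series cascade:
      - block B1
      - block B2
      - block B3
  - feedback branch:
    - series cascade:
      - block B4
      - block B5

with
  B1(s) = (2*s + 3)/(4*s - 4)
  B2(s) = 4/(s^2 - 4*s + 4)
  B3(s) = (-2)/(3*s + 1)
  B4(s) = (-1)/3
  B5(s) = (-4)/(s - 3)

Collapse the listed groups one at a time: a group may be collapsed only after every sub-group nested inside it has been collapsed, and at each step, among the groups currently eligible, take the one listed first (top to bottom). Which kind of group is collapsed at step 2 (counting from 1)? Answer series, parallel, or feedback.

Answer: series

Working:
1. combine B1, B2, B3 in series
2. multiply B4, B5 (series)
3. close the feedback loop around (B1*B2*B3), (B4*B5)
The group at step 2 is a series group.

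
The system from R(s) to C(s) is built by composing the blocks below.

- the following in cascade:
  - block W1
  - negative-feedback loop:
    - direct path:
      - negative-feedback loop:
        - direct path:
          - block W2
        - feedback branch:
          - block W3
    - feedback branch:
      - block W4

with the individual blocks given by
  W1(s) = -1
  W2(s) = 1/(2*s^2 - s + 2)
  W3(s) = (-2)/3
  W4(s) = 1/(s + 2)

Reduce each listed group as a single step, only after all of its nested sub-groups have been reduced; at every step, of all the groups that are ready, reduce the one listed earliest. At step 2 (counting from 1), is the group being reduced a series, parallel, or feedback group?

Reducing step by step:

[1] feedback reduction of W2, W3
[2] feedback reduction of [W2/(1+W2*W3)], W4
[3] cascade W1, [[W2/(1+W2*W3)]/(1+[W2/(1+W2*W3)]*W4)]
At step 2 the group reduced is feedback.

Answer: feedback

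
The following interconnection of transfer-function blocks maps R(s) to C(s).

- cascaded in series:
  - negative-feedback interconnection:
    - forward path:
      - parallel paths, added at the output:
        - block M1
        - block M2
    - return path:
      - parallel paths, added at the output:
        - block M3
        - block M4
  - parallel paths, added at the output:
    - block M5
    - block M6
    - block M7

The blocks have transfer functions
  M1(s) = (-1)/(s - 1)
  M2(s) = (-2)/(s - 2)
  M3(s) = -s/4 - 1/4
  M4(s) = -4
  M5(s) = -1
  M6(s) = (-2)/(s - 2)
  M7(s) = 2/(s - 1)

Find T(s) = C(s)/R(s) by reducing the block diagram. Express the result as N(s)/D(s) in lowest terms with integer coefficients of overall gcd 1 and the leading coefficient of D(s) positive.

1. parallel reduction of M1, M2 = (4 - 3*s)/(s^2 - 3*s + 2)
2. add M3, M4 (parallel) = -s/4 - 17/4
3. collapse the loop ((M1+M2) forward, (M3+M4) return) = (16 - 12*s)/(7*s^2 + 35*s - 60)
4. add M5, M6, M7 (parallel) = (-s^2 + 3*s - 4)/(s^2 - 3*s + 2)
5. cascade [(M1+M2)/(1+(M1+M2)*(M3+M4))], (M5+M6+M7), giving the overall T(s)

Answer: (12*s^3 - 52*s^2 + 96*s - 64)/(7*s^4 + 14*s^3 - 151*s^2 + 250*s - 120)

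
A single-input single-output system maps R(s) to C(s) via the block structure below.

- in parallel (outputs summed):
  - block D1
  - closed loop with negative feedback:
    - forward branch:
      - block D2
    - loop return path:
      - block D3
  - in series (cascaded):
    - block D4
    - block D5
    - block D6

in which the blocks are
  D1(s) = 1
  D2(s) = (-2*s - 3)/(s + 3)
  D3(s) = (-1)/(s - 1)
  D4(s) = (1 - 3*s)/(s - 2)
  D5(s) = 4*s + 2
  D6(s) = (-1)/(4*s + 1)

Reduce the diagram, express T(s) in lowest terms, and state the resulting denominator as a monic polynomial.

Reducing step by step:

Step 1 - apply the feedback formula to D2, D3 = (-2*s^2 - s + 3)/(s^2 + 4*s)
Step 2 - series reduction of D4, D5, D6 = (12*s^2 + 2*s - 2)/(4*s^2 - 7*s - 2)
Step 3 - parallel reduction of D1, [D2/(1+D2*D3)], (D4*D5*D6) = (8*s^4 + 69*s^3 - s^2 - 35*s - 6)/(4*s^4 + 9*s^3 - 30*s^2 - 8*s)
The result of step 3 is T(s) in lowest terms. Its denominator has leading coefficient 4; dividing the denominator through by 4 makes it monic.

Answer: s^4 + 9*s^3/4 - 15*s^2/2 - 2*s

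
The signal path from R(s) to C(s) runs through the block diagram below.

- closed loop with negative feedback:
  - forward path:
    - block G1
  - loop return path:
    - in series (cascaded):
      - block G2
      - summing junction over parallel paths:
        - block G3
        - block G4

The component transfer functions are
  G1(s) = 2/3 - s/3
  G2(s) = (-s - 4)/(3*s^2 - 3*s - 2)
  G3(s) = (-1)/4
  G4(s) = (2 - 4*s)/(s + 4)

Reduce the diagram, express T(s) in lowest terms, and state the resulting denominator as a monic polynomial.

(1) reduce the parallel group G3, G4 -> (4 - 17*s)/(4*s + 16)
(2) multiply G2, (G3+G4) (series) -> (17*s - 4)/(12*s^2 - 12*s - 8)
(3) close the feedback loop around G1, (G2*(G3+G4)) -> (-12*s^3 + 36*s^2 - 16*s - 16)/(19*s^2 + 2*s - 32)
That last expression is T(s), already simplified. Scaling its denominator by 1/19 (the reciprocal of the leading coefficient) yields the monic denominator.

Therefore the answer is s^2 + 2*s/19 - 32/19.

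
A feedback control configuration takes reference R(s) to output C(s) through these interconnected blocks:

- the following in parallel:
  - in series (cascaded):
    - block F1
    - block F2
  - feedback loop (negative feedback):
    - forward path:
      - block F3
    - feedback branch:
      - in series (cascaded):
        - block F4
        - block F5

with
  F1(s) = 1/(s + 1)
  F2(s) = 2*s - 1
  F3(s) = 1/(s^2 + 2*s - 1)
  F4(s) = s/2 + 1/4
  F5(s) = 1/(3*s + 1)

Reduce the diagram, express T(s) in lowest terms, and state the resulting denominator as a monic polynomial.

First reduce the diagram to T(s).

1. combine F1, F2 in series = (2*s - 1)/(s + 1)
2. multiply F4, F5 (series) = (2*s + 1)/(12*s + 4)
3. apply the feedback formula to F3, (F4*F5) = (12*s + 4)/(12*s^3 + 28*s^2 - 2*s - 3)
4. combine (F1*F2), [F3/(1+F3*(F4*F5))] in parallel = (24*s^4 + 44*s^3 - 20*s^2 + 12*s + 7)/(12*s^4 + 40*s^3 + 26*s^2 - 5*s - 3)
No further cancellation is possible in the step-4 result, so that is T(s). Its denominator becomes monic after dividing by the leading coefficient 12.

Answer: s^4 + 10*s^3/3 + 13*s^2/6 - 5*s/12 - 1/4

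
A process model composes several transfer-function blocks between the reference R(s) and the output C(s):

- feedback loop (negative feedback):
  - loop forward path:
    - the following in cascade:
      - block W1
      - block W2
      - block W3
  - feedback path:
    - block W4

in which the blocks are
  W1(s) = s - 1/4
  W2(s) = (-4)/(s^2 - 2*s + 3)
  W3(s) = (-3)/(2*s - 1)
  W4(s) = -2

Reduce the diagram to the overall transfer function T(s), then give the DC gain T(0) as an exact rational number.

First reduce the diagram to T(s).

Step 1: combine W1, W2, W3 in series -> (12*s - 3)/(2*s^3 - 5*s^2 + 8*s - 3)
Step 2: close the feedback loop around (W1*W2*W3), W4 -> (12*s - 3)/(2*s^3 - 5*s^2 - 16*s + 3)
DC gain: substitute s = 0 into T(s) from step 2: T(0) = -3/3 = -1.

Answer: -1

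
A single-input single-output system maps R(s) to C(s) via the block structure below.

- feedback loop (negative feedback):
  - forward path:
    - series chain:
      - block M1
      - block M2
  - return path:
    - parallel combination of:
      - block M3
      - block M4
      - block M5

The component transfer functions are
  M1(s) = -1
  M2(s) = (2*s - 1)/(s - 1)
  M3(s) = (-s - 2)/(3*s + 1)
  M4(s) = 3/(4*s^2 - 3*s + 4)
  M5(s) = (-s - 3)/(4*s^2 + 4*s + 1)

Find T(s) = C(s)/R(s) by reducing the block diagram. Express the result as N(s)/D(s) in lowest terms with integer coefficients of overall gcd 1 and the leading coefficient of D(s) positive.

[1] combine M1, M2 in series = (1 - 2*s)/(s - 1)
[2] sum the parallel branches M3, M4, M5 = (-16*s^5 - 48*s^4 - 11*s^3 + 25*s^2 - 40*s - 17)/(48*s^5 + 28*s^4 + 28*s^3 + 47*s^2 + 25*s + 4)
[3] close the feedback loop around (M1*M2), (M3+M4+M5) - this is the overall T(s), already in the required normalized form

Final answer: (-96*s^6 - 8*s^5 - 28*s^4 - 66*s^3 - 3*s^2 + 17*s + 4)/(80*s^6 + 60*s^5 - 26*s^4 - 42*s^3 + 83*s^2 - 27*s - 21)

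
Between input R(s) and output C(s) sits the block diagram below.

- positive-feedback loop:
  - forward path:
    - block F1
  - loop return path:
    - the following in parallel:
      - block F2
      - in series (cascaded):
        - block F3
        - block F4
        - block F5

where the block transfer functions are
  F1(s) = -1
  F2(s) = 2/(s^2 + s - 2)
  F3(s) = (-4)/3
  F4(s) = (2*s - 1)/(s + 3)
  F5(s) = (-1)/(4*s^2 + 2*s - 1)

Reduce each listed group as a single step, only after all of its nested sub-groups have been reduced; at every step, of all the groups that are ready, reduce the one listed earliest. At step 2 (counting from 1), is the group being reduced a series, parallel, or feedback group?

Answer: parallel

Working:
[1] reduce the series chain F3, F4, F5
[2] reduce the parallel group F2, (F3*F4*F5)
[3] reduce the feedback loop with forward F1 and return (F2+(F3*F4*F5))
The group at step 2 is a parallel group.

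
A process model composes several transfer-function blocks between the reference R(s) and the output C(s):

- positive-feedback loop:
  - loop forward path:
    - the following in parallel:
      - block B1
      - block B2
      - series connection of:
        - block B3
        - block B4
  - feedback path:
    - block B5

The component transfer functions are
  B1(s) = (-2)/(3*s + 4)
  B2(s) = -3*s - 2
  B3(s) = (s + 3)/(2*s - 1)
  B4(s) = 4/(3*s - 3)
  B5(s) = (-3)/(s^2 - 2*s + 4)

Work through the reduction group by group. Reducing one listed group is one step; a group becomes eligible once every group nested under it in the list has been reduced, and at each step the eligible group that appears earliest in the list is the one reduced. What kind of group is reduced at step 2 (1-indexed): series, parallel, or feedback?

Reducing step by step:

Step 1. reduce the series chain B3, B4
Step 2. parallel reduction of B1, B2, (B3*B4)
Step 3. apply the feedback formula to (B1+B2+(B3*B4)), B5
Step 2: parallel.

Answer: parallel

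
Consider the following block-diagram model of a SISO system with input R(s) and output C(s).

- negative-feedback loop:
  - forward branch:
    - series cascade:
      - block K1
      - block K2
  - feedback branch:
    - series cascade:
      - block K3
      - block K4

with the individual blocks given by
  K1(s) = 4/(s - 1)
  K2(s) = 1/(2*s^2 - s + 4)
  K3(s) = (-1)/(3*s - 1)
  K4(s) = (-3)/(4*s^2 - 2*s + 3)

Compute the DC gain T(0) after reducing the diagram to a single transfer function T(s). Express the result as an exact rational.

The answer is -1/2.

Reasoning:
Step 1 - cascade K1, K2: 4/(2*s^3 - 3*s^2 + 5*s - 4)
Step 2 - combine K3, K4 in series: 3/(12*s^3 - 10*s^2 + 11*s - 3)
Step 3 - reduce the feedback loop with forward (K1*K2) and return (K3*K4): (48*s^3 - 40*s^2 + 44*s - 12)/(24*s^6 - 56*s^5 + 112*s^4 - 137*s^3 + 104*s^2 - 59*s + 24)
Step 3 gives the overall T(s). Then T(0) = -12/24 = -1/2.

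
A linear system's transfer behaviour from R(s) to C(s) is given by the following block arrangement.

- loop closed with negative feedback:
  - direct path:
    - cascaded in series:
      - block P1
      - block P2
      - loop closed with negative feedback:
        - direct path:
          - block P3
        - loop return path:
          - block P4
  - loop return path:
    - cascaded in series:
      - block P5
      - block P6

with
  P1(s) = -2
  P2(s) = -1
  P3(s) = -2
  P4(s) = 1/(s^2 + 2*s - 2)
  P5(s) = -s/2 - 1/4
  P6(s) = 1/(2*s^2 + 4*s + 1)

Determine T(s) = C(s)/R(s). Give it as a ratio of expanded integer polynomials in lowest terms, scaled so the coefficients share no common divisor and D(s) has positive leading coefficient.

The answer is (-4*s^4 - 16*s^3 - 10*s^2 + 12*s + 4)/(s^4 + 5*s^3 + 3*s^2 - 8*s - 3).

Reasoning:
[1] reduce the feedback loop with forward P3 and return P4: (-2*s^2 - 4*s + 4)/(s^2 + 2*s - 4)
[2] series reduction of P1, P2, [P3/(1+P3*P4)]: (-4*s^2 - 8*s + 8)/(s^2 + 2*s - 4)
[3] series reduction of P5, P6: (-2*s - 1)/(8*s^2 + 16*s + 4)
[4] close the feedback loop around (P1*P2*[P3/(1+P3*P4)]), (P5*P6): this yields T(s), and no further normalization is needed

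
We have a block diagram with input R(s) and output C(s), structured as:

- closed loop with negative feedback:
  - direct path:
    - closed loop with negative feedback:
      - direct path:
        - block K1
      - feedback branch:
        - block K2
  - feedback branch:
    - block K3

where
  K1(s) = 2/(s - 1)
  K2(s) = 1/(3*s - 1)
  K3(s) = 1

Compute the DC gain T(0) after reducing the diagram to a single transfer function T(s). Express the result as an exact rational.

The answer is -2.

Reasoning:
Step 1. collapse the loop (K1 forward, K2 return), giving (6*s - 2)/(3*s^2 - 4*s + 3)
Step 2. collapse the loop ([K1/(1+K1*K2)] forward, K3 return), giving (6*s - 2)/(3*s^2 + 2*s + 1)
The step-2 result is T(s). Setting s = 0: T(0) = -2/1 = -2.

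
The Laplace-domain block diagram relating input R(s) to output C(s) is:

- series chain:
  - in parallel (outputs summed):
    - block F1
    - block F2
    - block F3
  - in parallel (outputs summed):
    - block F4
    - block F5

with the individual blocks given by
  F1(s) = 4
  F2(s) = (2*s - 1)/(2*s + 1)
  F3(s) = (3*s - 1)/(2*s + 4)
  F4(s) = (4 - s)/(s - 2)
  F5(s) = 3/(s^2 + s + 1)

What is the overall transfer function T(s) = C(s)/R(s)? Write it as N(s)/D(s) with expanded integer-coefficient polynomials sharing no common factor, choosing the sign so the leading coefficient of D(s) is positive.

Reducing step by step:

Step 1 - parallel reduction of F1, F2, F3 -> (26*s^2 + 47*s + 11)/(4*s^2 + 10*s + 4)
Step 2 - reduce the parallel group F4, F5 -> (-s^3 + 3*s^2 + 6*s - 2)/(s^3 - s^2 - s - 2)
Step 3 - series reduction of (F1+F2+F3), (F4+F5); the result is T(s) itself (integer coefficients, no common factor, positive leading denominator coefficient)

Answer: (-26*s^5 + 31*s^4 + 286*s^3 + 263*s^2 - 28*s - 22)/(4*s^5 + 6*s^4 - 10*s^3 - 22*s^2 - 24*s - 8)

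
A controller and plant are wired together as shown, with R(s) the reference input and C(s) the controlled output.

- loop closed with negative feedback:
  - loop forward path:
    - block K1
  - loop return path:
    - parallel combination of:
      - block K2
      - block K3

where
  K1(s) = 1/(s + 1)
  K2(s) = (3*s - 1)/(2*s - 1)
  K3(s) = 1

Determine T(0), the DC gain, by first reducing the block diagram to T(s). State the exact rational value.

[1] add K2, K3 (parallel) gives (5*s - 2)/(2*s - 1)
[2] apply the feedback formula to K1, (K2+K3) gives (2*s - 1)/(2*s^2 + 6*s - 3)
That last expression is T(s); at s = 0 only the constant terms survive, so T(0) = -1/(-3) = 1/3.

Therefore the answer is 1/3.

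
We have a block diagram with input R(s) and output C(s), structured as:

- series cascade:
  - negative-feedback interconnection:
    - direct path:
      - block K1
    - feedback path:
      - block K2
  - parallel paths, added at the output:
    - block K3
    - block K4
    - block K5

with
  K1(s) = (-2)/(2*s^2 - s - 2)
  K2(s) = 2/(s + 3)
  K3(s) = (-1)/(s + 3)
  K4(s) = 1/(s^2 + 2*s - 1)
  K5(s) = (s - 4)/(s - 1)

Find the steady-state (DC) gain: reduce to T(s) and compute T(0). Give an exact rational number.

Reducing step by step:

Step 1 - reduce the feedback loop with forward K1 and return K2 -> (-2*s - 6)/(2*s^3 + 5*s^2 - 5*s - 10)
Step 2 - parallel reduction of K3, K4, K5 -> (s^4 - 15*s^2 - 18*s + 8)/(s^4 + 4*s^3 - 8*s + 3)
Step 3 - combine [K1/(1+K1*K2)], (K3+K4+K5) in series -> (-2*s^4 + 30*s^2 + 36*s - 16)/(2*s^6 + 7*s^5 - 6*s^4 - 28*s^3 + 10*s^2 + 25*s - 10)
DC gain: substitute s = 0 into T(s) from step 3: T(0) = -16/(-10) = 8/5.

Answer: 8/5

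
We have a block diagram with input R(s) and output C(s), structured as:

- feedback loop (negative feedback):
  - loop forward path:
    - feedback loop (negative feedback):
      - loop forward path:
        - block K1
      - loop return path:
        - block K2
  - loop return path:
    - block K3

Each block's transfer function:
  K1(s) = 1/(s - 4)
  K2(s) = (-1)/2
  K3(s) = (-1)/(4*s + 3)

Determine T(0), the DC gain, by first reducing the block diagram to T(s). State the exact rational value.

The answer is -6/29.

Reasoning:
Step 1. reduce the feedback loop with forward K1 and return K2 gives 2/(2*s - 9)
Step 2. feedback reduction of [K1/(1+K1*K2)], K3 gives (8*s + 6)/(8*s^2 - 30*s - 29)
Evaluating the step-2 result (the overall T(s)) at s = 0 gives T(0) = 6/(-29) = -6/29.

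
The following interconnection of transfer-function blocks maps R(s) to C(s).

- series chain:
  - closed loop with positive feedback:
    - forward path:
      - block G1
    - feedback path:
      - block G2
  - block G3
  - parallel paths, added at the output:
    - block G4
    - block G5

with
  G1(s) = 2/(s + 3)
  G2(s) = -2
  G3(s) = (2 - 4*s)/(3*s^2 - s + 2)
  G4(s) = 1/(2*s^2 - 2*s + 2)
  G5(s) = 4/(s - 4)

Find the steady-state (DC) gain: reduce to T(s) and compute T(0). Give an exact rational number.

Step 1: collapse the loop (G1 forward, G2 return): 2/(s + 7)
Step 2: add G4, G5 (parallel): (8*s^2 - 7*s + 4)/(2*s^3 - 10*s^2 + 10*s - 8)
Step 3: series reduction of [G1/(1-G1*G2)], G3, (G4+G5): (-32*s^3 + 44*s^2 - 30*s + 8)/(3*s^6 + 5*s^5 - 90*s^4 + 127*s^3 - 175*s^2 + 90*s - 56)
That last expression is T(s); at s = 0 only the constant terms survive, so T(0) = 8/(-56) = -1/7.

Final answer: -1/7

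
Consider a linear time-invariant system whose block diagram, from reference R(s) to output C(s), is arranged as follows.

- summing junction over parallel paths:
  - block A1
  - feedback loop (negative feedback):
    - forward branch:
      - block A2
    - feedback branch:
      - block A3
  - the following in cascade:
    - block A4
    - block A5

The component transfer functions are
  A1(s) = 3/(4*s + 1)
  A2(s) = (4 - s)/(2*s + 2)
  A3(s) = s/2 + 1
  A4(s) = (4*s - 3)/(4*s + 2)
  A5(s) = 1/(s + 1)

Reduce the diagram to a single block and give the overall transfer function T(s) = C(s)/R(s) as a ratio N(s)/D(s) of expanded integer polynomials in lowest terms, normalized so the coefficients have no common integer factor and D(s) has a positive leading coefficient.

Answer: (60*s^4 - 230*s^3 - 589*s^2 - 246*s - 52)/(16*s^5 - 68*s^4 - 346*s^3 - 418*s^2 - 180*s - 24)

Working:
Step 1 - apply the feedback formula to A2, A3: (2*s - 8)/(s^2 - 6*s - 12)
Step 2 - series reduction of A4, A5: (4*s - 3)/(4*s^2 + 6*s + 2)
Step 3 - combine A1, [A2/(1+A2*A3)], (A4*A5) in parallel: this yields T(s), and no further normalization is needed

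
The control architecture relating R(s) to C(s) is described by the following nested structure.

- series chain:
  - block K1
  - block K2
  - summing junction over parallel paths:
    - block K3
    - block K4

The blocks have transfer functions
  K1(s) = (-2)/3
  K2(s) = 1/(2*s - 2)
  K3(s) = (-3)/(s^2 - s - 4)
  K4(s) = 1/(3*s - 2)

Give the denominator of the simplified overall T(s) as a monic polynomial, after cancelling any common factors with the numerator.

[1] add K3, K4 (parallel), giving (s^2 - 10*s + 2)/(3*s^3 - 5*s^2 - 10*s + 8)
[2] series reduction of K1, K2, (K3+K4), giving (-s^2 + 10*s - 2)/(9*s^4 - 24*s^3 - 15*s^2 + 54*s - 24)
Step 2 gives the fully reduced T(s), with no common factor left to cancel. The denominator's leading coefficient is 9, so divide each of its coefficients by 9 to get the monic form.

Final answer: s^4 - 8*s^3/3 - 5*s^2/3 + 6*s - 8/3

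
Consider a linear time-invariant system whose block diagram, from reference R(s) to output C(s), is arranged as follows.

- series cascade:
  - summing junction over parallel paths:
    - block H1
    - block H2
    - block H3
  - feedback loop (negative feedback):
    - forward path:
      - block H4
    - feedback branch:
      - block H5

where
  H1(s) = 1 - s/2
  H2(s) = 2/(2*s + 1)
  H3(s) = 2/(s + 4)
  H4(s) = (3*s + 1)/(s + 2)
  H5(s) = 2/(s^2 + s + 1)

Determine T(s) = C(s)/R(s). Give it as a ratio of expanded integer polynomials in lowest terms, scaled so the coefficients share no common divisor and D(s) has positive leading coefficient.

Step 1 - combine H1, H2, H3 in parallel = (-2*s^3 - 5*s^2 + 26*s + 28)/(4*s^2 + 18*s + 8)
Step 2 - feedback reduction of H4, H5 = (3*s^3 + 4*s^2 + 4*s + 1)/(s^3 + 3*s^2 + 9*s + 4)
Step 3 - series reduction of (H1+H2+H3), [H4/(1+H4*H5)], giving the overall T(s)

Final answer: (-6*s^6 - 23*s^5 + 50*s^4 + 166*s^3 + 211*s^2 + 138*s + 28)/(4*s^5 + 30*s^4 + 98*s^3 + 202*s^2 + 144*s + 32)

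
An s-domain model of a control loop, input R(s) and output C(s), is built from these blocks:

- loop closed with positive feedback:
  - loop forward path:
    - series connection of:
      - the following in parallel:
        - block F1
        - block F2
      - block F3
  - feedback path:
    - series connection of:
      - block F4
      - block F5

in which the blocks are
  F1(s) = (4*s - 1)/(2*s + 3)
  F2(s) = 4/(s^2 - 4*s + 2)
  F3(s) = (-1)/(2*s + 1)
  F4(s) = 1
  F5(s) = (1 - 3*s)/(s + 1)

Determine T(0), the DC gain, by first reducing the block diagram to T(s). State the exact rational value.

[1] sum the parallel branches F1, F2 -> (4*s^3 - 17*s^2 + 20*s + 10)/(2*s^3 - 5*s^2 - 8*s + 6)
[2] multiply (F1+F2), F3 (series) -> (-4*s^3 + 17*s^2 - 20*s - 10)/(4*s^4 - 8*s^3 - 21*s^2 + 4*s + 6)
[3] series reduction of F4, F5 -> (1 - 3*s)/(s + 1)
[4] feedback reduction of ((F1+F2)*F3), (F4*F5) -> (-4*s^4 + 13*s^3 - 3*s^2 - 30*s - 10)/(4*s^5 - 16*s^4 + 26*s^3 - 94*s^2 + 16)
DC gain: substitute s = 0 into T(s) from step 4: T(0) = -10/16 = -5/8.

Final answer: -5/8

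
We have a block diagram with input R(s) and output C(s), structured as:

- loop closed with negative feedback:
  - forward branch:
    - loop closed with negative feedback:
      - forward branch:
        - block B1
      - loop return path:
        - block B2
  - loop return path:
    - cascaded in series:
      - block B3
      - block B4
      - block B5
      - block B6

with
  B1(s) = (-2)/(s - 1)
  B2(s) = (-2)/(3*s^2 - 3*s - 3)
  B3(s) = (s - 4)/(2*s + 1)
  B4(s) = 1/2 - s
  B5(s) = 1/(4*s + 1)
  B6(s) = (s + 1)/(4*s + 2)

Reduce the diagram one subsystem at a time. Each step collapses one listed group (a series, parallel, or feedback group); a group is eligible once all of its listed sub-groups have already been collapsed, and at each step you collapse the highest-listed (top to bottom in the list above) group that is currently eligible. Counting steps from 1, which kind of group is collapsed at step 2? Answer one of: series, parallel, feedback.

Answer: series

Working:
Step 1: collapse the loop (B1 forward, B2 return)
Step 2: series reduction of B3, B4, B5, B6
Step 3: reduce the feedback loop with forward [B1/(1+B1*B2)] and return (B3*B4*B5*B6)
The group at step 2 is a series group.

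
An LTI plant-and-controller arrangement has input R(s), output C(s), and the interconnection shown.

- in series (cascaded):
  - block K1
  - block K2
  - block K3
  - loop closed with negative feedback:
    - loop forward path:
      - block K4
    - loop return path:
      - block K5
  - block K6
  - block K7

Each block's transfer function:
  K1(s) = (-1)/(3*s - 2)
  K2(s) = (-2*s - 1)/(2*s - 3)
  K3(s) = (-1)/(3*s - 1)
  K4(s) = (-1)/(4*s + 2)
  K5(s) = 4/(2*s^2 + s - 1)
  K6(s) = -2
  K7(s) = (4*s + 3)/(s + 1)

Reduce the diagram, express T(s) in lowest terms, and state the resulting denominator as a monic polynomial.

Answer: s^6 - 3*s^5/2 - 37*s^4/36 + 91*s^3/72 + 10*s^2/9 - 29*s/24 + 1/4

Working:
Step 1. close the feedback loop around K4, K5: (-2*s^2 - s + 1)/(8*s^3 + 8*s^2 - 2*s - 6)
Step 2. cascade K1, K2, K3, [K4/(1+K4*K5)], K6, K7: (-16*s^3 - 12*s^2 + 4*s + 3)/(72*s^6 - 108*s^5 - 74*s^4 + 91*s^3 + 80*s^2 - 87*s + 18)
Step 2 gives the fully reduced T(s), with no common factor left to cancel. The denominator's leading coefficient is 72, so divide each of its coefficients by 72 to get the monic form.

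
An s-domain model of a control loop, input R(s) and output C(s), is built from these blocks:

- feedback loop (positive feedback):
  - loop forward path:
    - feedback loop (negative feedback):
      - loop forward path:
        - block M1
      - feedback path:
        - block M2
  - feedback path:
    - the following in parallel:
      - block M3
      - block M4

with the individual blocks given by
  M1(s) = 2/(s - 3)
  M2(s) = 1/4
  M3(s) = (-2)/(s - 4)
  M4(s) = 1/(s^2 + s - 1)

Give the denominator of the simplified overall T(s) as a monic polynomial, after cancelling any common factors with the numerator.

Reducing step by step:

Step 1 - apply the feedback formula to M1, M2 gives 4/(2*s - 5)
Step 2 - add M3, M4 (parallel) gives (-2*s^2 - s - 2)/(s^3 - 3*s^2 - 5*s + 4)
Step 3 - collapse the loop ([M1/(1+M1*M2)] forward, (M3+M4) return) gives (4*s^3 - 12*s^2 - 20*s + 16)/(2*s^4 - 11*s^3 + 13*s^2 + 37*s - 12)
T(s) is the step-3 result (common factors already cancelled). Leading coefficient of the denominator: 2. Divide through by 2 for the monic polynomial.

Answer: s^4 - 11*s^3/2 + 13*s^2/2 + 37*s/2 - 6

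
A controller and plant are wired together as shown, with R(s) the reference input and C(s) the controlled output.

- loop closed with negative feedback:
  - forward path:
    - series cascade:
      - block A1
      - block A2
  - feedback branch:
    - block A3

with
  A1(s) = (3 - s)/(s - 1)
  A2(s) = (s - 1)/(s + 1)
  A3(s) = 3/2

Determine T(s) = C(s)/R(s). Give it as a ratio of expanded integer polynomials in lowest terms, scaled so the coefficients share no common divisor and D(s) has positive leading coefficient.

Step 1. multiply A1, A2 (series) gives (3 - s)/(s + 1)
Step 2. apply the feedback formula to (A1*A2), A3; the result is T(s) itself (integer coefficients, no common factor, positive leading denominator coefficient)

Hence the answer: (2*s - 6)/(s - 11)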